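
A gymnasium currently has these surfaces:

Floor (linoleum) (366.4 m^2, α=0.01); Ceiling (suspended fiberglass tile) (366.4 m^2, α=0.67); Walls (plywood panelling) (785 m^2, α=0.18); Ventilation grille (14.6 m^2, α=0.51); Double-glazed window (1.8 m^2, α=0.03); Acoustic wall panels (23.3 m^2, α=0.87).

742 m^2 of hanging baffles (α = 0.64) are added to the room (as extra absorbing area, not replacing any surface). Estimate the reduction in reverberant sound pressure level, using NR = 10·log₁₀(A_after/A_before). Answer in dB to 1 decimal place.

Summing Sᵢαᵢ: 3.664 + 245.488 + 141.300 + 7.446 + 0.054 + 20.271 → A_before = 418.223 sabins.
Added absorption = 742 × 0.64 = 474.880 sabins.
New total A_after = 893.103 sabins.
NR = 10·log₁₀(893.103/418.223) = 3.3 dB.

3.3 dB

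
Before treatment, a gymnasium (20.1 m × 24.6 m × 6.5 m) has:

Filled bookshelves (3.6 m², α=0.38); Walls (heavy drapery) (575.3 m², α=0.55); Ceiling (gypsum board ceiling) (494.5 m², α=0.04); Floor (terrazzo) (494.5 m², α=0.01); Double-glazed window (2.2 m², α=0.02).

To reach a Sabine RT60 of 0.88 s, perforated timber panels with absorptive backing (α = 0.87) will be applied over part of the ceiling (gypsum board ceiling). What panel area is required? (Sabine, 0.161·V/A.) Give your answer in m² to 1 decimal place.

Equivalent absorption area: A₁ = 3.6·0.38 + 575.3·0.55 + 494.5·0.04 + 494.5·0.01 + 2.2·0.02 = 342.552 m².
V = 3213.99 m³. Target absorption A₂ = 0.161 × 3213.99 / 0.88 = 588.014 sabins.
Absorption to add: 588.014 − 342.552 = 245.462 sabins.
Net gain per m²: Δα = 0.87 − 0.04 = 0.83.
Area = ΔA/Δα = 245.462/0.83 = 295.7 m².

295.7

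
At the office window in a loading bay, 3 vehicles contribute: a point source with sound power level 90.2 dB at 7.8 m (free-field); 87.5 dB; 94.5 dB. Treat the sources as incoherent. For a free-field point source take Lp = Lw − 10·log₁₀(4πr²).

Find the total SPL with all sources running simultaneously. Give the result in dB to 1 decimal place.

Source at 7.8 m: Lp = 90.2 − 10·log₁₀(4π·7.8²) = 90.2 − 10·log₁₀(764.538) = 61.4 dB.
Sum in the linear (power) domain: Σ 10^(Lᵢ/10) = 10^(61.4/10) + 10^(87.5/10) + 10^(94.5/10) = 3.382e+09.
Combined level = 10 log₁₀(3.382e+09) = 95.3 dB.

95.3 dB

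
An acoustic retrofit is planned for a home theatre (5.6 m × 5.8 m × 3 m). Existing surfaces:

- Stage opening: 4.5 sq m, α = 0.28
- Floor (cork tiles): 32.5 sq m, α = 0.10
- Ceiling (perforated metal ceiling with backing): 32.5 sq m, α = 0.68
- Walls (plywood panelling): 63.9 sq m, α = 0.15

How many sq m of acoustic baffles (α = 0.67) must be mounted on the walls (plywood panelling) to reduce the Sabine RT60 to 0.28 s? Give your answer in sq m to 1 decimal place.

Total absorption A₁ = 4.5×0.28 + 32.5×0.10 + 32.5×0.68 + 63.9×0.15
  = 1.260 + 3.250 + 22.100 + 9.585 = 36.195 sq m sabins.
V = 97.44 m³. Target absorption A₂ = 0.161 × 97.44 / 0.28 = 56.028 sabins.
ΔA needed = 56.028 − 36.195 = 19.833 sabins.
Net gain per sq m: Δα = 0.67 − 0.15 = 0.52.
Panel area = 19.833 / 0.52 = 38.1 sq m.

38.1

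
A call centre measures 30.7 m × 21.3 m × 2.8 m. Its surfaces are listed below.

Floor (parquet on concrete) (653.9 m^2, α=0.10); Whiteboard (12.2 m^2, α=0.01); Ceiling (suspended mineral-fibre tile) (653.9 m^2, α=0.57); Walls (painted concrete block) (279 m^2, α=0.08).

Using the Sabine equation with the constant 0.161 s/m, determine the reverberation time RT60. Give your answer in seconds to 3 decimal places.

0.640 s

A = Σ Sᵢαᵢ = 653.9×0.10 + 12.2×0.01 + 653.9×0.57 + 279×0.08 = 460.555 sabins.
Volume V = 30.7 × 21.3 × 2.8 = 1830.948 m³.
T = 0.161 V/A = 0.161·1830.948/460.555 = 0.640 s.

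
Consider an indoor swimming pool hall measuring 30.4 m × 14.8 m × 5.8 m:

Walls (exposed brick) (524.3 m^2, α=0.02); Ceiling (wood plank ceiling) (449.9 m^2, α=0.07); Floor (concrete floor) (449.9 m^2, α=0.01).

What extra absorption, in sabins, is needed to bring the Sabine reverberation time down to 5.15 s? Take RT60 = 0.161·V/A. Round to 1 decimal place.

Summing Sᵢαᵢ: 10.486 + 31.493 + 4.499 → A₁ = 46.478 sabins.
Target A₂ = 0.161·2609.536/5.15 = 81.580 sabins (V = 2609.536 m³).
Additional absorption ΔA = 81.580 − 46.478 = 35.1 sabins.

35.1 sabins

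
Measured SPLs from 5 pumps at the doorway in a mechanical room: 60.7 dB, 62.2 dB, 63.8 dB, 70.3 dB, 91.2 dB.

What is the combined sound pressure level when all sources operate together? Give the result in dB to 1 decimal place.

Converting to relative power and adding: 10^(60.7/10) + 10^(62.2/10) + 10^(63.8/10) + 10^(70.3/10) + 10^(91.2/10) = 1.334e+09.
L_total = 10·log₁₀(1.334e+09) = 91.3 dB.

91.3 dB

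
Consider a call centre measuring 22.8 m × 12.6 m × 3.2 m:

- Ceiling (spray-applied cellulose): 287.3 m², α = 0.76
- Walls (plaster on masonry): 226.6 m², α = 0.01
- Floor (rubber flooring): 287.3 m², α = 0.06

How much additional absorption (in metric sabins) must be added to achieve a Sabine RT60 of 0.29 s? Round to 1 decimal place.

272.5 sabins

Equivalent absorption area: A₁ = 287.3×0.76 + 226.6×0.01 + 287.3×0.06 = 237.852 m².
For T = 0.29 s, need A₂ = 0.161·V/T = 0.161·919.296/0.29 = 510.368 sabins.
Shortfall: 510.368 − 237.852 = 272.5 sabins.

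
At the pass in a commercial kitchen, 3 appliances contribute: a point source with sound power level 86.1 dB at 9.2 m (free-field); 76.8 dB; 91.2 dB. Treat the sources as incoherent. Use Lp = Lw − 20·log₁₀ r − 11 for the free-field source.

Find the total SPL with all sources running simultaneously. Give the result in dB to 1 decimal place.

Source at 9.2 m: Lp = 86.1 − 20·log₁₀(9.2) − 11 = 55.8 dB.
Sum in the linear (power) domain: Σ 10^(Lᵢ/10) = 10^(55.8/10) + 10^(76.8/10) + 10^(91.2/10) = 1.366e+09.
Back to dB: 10·log₁₀ Σ = 91.4 dB.

91.4 dB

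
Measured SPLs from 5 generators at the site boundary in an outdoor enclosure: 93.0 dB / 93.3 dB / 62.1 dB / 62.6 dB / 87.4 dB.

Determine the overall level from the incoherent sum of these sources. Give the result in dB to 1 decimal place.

Converting to relative power and adding: 10^(93.0/10) + 10^(93.3/10) + 10^(62.1/10) + 10^(62.6/10) + 10^(87.4/10) = 4.686e+09.
L_total = 10·log₁₀(4.686e+09) = 96.7 dB.

96.7 dB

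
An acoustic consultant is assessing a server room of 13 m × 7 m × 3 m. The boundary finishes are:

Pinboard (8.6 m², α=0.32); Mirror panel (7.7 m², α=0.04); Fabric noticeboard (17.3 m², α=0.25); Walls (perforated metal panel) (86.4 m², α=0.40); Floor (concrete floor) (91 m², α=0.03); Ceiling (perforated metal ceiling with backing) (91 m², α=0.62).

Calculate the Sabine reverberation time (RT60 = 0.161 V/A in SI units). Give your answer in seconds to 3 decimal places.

0.435 seconds

Total absorption A = 8.6×0.32 + 7.7×0.04 + 17.3×0.25 + 86.4×0.40 + 91×0.03 + 91×0.62
  = 2.752 + 0.308 + 4.325 + 34.560 + 2.730 + 56.420 = 101.095 m² sabins.
Volume V = 13 × 7 × 3 = 273 m³.
T = 0.161 V/A = 0.161·273/101.095 = 0.435 s.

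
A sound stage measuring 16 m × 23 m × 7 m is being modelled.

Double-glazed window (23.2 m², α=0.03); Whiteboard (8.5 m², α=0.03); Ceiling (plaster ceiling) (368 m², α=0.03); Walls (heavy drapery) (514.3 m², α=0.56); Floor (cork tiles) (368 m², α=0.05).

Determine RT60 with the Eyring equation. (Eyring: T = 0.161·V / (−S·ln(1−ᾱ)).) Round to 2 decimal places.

Total surface area S = 23.2 + 8.5 + 368 + 514.3 + 368 = 1282.0 m².
Σ(Sᵢαᵢ) = 23.2·0.03 + 8.5·0.03 + 368·0.03 + 514.3·0.56 + 368·0.05 = 318.399.
ᾱ = 318.399 / 1282.0 = 0.2484.
Eyring denominator: −S ln(1−ᾱ) = 366.076.
V = 16 × 23 × 7 = 2576 m³.
RT60 = 0.161 × 2576 / 366.076 = 1.13 s.

1.13 s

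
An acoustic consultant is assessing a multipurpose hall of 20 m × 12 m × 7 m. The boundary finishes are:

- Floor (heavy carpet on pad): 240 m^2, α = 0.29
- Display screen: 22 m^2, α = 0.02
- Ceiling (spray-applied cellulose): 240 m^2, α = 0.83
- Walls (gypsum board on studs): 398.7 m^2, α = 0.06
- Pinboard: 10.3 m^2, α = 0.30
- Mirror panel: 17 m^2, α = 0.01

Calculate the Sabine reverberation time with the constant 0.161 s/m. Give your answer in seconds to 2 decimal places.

0.91 s

Total absorption A = 240×0.29 + 22×0.02 + 240×0.83 + 398.7×0.06 + 10.3×0.30 + 17×0.01
  = 69.600 + 0.440 + 199.200 + 23.922 + 3.090 + 0.170 = 296.422 m^2 sabins.
Volume V = 20 × 12 × 7 = 1680 m³.
T = 0.161 V/A = 0.161·1680/296.422 = 0.91 s.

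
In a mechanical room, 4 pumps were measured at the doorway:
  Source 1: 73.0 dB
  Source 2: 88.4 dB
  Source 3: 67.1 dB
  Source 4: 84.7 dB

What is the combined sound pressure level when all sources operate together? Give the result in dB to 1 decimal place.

Σ 10^(Lᵢ/10) = 1.012e+09.
Back to dB: 10·log₁₀ Σ = 90.1 dB.

90.1 dB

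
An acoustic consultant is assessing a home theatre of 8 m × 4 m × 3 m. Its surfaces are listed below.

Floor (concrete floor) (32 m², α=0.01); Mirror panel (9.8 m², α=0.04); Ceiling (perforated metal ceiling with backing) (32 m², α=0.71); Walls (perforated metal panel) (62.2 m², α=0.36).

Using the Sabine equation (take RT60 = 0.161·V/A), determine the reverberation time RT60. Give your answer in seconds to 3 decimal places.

Equivalent absorption area: A = 32·0.01 + 9.8·0.04 + 32·0.71 + 62.2·0.36 = 45.824 m².
Volume V = 8 × 4 × 3 = 96 m³.
Sabine: RT60 = 0.161 × 96 / 45.824 = 0.337 s.

0.337 s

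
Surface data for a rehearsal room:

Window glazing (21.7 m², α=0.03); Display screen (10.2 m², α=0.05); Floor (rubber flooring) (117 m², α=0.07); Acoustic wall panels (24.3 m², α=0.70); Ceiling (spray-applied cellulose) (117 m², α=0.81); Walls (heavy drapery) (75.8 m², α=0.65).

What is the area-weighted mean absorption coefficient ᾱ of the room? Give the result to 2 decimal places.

S = Σ Sᵢ = 21.7 + 10.2 + 117 + 24.3 + 117 + 75.8 = 366.0 m².
A = 21.7×0.03 + 10.2×0.05 + 117×0.07 + 24.3×0.70 + 117×0.81 + 75.8×0.65 = 170.401 sabins.
ᾱ = 170.401 / 366.0 = 0.47.

0.47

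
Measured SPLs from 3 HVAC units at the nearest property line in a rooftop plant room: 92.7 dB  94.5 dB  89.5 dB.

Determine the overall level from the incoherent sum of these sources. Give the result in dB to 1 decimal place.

97.5 dB

Σ 10^(Lᵢ/10) = 5.572e+09.
Combined level = 10 log₁₀(5.572e+09) = 97.5 dB.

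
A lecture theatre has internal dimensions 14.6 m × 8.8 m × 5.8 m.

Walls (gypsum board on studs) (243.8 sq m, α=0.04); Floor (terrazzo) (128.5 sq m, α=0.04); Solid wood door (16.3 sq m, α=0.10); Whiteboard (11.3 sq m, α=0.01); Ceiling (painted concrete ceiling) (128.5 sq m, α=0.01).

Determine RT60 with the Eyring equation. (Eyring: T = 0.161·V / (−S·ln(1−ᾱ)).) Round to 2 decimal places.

6.58 s

Total surface area S = 243.8 + 128.5 + 16.3 + 11.3 + 128.5 = 528.4 sq m.
Σ(Sᵢαᵢ) = 243.8×0.04 + 128.5×0.04 + 16.3×0.10 + 11.3×0.01 + 128.5×0.01 = 17.920.
ᾱ = 17.920 / 528.4 = 0.0339.
Eyring denominator: −S ln(1−ᾱ) = 18.223.
V = 14.6 × 8.8 × 5.8 = 745.184 m³.
T = 0.161·V/[−S·ln(1−ᾱ)] = 0.161·745.184/18.223 = 6.58 s.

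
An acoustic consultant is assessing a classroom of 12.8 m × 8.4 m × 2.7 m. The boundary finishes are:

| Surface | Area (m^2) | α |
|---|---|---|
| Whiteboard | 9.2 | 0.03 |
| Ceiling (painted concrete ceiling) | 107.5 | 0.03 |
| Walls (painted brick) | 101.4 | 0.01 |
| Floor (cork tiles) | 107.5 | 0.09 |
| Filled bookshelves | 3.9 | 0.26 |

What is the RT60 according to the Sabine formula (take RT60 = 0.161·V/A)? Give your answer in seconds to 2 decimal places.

3.07 s

A = Σ Sᵢαᵢ = 9.2*0.03 + 107.5*0.03 + 101.4*0.01 + 107.5*0.09 + 3.9*0.26 = 15.204 sabins.
Volume V = 12.8 × 8.4 × 2.7 = 290.304 m³.
Sabine: RT60 = 0.161 × 290.304 / 15.204 = 3.07 s.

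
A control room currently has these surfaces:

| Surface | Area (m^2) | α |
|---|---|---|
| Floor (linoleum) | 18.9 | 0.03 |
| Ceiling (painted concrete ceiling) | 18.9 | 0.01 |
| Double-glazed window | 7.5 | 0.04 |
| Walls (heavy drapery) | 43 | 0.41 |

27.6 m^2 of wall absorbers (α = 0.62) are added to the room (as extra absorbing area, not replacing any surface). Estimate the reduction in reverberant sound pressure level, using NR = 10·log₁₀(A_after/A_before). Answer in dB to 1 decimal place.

2.8 dB

A_before = Σ Sᵢαᵢ = 18.9×0.03 + 18.9×0.01 + 7.5×0.04 + 43×0.41 = 18.686 sabins.
Added absorption = 27.6 × 0.62 = 17.112 sabins.
New total A_after = 35.798 sabins.
NR = 10·log₁₀(35.798/18.686) = 2.8 dB.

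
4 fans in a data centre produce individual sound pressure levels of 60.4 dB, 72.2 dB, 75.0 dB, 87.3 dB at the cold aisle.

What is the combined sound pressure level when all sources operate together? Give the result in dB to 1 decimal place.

Sum in the linear (power) domain: Σ 10^(Lᵢ/10) = 10^(60.4/10) + 10^(72.2/10) + 10^(75.0/10) + 10^(87.3/10) = 5.863e+08.
Back to dB: 10·log₁₀ Σ = 87.7 dB.

87.7 dB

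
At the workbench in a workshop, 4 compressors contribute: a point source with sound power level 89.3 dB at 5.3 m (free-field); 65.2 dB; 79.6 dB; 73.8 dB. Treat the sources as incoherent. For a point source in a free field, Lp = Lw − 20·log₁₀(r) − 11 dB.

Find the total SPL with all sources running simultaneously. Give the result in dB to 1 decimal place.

Source at 5.3 m: Lp = 89.3 − 20·log₁₀(5.3) − 11 = 63.8 dB.
Σ 10^(Lᵢ/10) = 1.209e+08.
Combined level = 10 log₁₀(1.209e+08) = 80.8 dB.

80.8 dB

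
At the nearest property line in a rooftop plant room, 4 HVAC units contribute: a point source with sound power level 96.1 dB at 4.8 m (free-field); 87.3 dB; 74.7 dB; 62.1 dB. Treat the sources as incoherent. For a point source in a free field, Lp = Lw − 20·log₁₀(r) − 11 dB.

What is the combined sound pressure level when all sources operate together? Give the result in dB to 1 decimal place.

87.7 dB

Source at 4.8 m: Lp = 96.1 − 20·log₁₀(4.8) − 11 = 71.5 dB.
Sum in the linear (power) domain: Σ 10^(Lᵢ/10) = 10^(71.5/10) + 10^(87.3/10) + 10^(74.7/10) + 10^(62.1/10) = 5.823e+08.
L_total = 10·log₁₀(5.823e+08) = 87.7 dB.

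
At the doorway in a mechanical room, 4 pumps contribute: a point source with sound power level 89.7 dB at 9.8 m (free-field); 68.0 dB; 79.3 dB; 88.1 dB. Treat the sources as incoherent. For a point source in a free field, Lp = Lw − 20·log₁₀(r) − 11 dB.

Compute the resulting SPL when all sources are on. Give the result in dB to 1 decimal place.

88.7 dB

Source at 9.8 m: Lp = 89.7 − 20·log₁₀(9.8) − 11 = 58.9 dB.
Σ 10^(Lᵢ/10) = 7.379e+08.
L_total = 10·log₁₀(7.379e+08) = 88.7 dB.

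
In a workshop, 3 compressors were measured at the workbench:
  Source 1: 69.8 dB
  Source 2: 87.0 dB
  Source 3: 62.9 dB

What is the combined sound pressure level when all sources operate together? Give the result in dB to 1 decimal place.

Sum in the linear (power) domain: Σ 10^(Lᵢ/10) = 10^(69.8/10) + 10^(87.0/10) + 10^(62.9/10) = 5.127e+08.
Combined level = 10 log₁₀(5.127e+08) = 87.1 dB.

87.1 dB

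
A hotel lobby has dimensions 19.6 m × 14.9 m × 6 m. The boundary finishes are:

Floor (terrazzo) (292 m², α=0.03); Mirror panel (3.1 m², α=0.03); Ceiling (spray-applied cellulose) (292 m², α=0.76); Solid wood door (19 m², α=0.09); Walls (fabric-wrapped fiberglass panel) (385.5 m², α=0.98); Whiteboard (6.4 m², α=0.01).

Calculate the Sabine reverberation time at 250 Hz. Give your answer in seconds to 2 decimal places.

Equivalent absorption area: A = 292×0.03 + 3.1×0.03 + 292×0.76 + 19×0.09 + 385.5×0.98 + 6.4×0.01 = 610.337 m².
Volume V = 19.6 × 14.9 × 6 = 1752.24 m³.
Sabine: RT60 = 0.161 × 1752.24 / 610.337 = 0.46 s.

0.46 s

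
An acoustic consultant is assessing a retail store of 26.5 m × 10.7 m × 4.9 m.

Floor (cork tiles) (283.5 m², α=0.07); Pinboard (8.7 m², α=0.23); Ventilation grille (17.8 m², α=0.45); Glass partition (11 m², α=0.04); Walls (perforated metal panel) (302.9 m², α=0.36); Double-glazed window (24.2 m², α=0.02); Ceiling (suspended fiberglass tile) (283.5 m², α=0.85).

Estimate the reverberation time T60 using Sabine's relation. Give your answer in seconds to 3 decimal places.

Summing Sᵢαᵢ: 19.845 + 2.001 + 8.010 + 0.440 + 109.044 + 0.484 + 240.975 → A = 380.799 sabins.
Room volume: 1389.395 m³.
RT60 = 0.161 · V / A = 0.161 × 1389.395 / 380.799 = 0.587 s.

0.587 s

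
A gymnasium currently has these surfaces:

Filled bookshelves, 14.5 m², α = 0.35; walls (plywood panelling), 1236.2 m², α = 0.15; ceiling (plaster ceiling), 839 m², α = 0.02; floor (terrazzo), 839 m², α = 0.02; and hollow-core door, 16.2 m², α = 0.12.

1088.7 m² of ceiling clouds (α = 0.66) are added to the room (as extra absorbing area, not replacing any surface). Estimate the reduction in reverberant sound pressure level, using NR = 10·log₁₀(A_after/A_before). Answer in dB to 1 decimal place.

A_before = Σ Sᵢαᵢ = 14.5·0.35 + 1236.2·0.15 + 839·0.02 + 839·0.02 + 16.2·0.12 = 226.009 sabins.
Added absorption = 1088.7 × 0.66 = 718.542 sabins.
New total A_after = 944.551 sabins.
NR = 10·log₁₀(944.551/226.009) = 6.2 dB.

6.2 dB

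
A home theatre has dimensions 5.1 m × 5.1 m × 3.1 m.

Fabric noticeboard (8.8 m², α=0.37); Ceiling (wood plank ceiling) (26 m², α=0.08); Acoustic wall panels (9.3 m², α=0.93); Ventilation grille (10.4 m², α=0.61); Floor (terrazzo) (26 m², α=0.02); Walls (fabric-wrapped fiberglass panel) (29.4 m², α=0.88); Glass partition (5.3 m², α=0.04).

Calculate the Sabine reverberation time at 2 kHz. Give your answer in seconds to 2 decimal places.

Total absorption A = 8.8*0.37 + 26*0.08 + 9.3*0.93 + 10.4*0.61 + 26*0.02 + 29.4*0.88 + 5.3*0.04
  = 3.256 + 2.080 + 8.649 + 6.344 + 0.520 + 25.872 + 0.212 = 46.933 m² sabins.
Room volume: 80.631 m³.
T = 0.161 V/A = 0.161·80.631/46.933 = 0.28 s.

0.28 s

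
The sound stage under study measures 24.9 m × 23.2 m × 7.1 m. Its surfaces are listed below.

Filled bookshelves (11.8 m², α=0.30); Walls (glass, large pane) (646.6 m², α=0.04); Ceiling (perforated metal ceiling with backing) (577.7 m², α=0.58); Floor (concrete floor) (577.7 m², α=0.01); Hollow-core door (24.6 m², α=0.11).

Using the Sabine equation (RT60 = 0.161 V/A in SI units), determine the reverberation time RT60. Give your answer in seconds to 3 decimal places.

Total absorption A = 11.8·0.30 + 646.6·0.04 + 577.7·0.58 + 577.7·0.01 + 24.6·0.11
  = 3.540 + 25.864 + 335.066 + 5.777 + 2.706 = 372.953 m² sabins.
Room volume: 4101.528 m³.
Sabine: RT60 = 0.161 × 4101.528 / 372.953 = 1.771 s.

1.771 s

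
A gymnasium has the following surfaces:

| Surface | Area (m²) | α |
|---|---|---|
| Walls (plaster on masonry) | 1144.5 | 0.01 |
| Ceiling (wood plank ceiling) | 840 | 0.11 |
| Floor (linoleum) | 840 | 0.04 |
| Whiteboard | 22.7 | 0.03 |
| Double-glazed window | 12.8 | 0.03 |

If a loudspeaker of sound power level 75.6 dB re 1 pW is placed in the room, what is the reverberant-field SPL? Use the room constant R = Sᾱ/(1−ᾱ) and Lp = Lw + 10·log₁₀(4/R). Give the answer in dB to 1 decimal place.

A = 138.510 sabins; S = 2860.0 m².
ᾱ = 0.0484, so room constant R = A/(1−ᾱ) = 145.555 m².
Lp = 75.6 + 10·log₁₀(4/145.555) = 75.6 + (-15.61) = 60.0 dB.

60.0 dB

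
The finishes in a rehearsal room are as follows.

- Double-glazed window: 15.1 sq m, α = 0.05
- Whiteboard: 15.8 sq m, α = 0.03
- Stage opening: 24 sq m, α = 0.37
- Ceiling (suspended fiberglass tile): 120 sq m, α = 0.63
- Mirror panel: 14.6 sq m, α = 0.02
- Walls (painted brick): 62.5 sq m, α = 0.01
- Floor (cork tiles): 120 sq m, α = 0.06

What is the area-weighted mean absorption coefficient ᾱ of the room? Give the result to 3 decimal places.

0.252

Total surface area S = 372.0 sq m.
A = 15.1×0.05 + 15.8×0.03 + 24×0.37 + 120×0.63 + 14.6×0.02 + 62.5×0.01 + 120×0.06 = 93.826 sabins.
ᾱ = A/S = 0.252.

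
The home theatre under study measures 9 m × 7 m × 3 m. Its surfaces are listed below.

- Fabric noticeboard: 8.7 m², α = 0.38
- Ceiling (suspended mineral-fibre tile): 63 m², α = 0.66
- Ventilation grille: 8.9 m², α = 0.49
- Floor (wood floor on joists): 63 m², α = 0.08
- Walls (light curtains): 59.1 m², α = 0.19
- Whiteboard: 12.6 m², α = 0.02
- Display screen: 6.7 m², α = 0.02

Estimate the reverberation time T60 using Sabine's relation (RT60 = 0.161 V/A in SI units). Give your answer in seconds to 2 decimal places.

Equivalent absorption area: A = 8.7×0.38 + 63×0.66 + 8.9×0.49 + 63×0.08 + 59.1×0.19 + 12.6×0.02 + 6.7×0.02 = 65.902 m².
Volume V = 9 × 7 × 3 = 189 m³.
RT60 = 0.161 · V / A = 0.161 × 189 / 65.902 = 0.46 s.

0.46 sec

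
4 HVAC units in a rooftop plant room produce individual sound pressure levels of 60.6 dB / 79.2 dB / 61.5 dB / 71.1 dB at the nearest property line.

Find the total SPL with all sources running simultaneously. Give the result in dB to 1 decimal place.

79.9 dB

Sum in the linear (power) domain: Σ 10^(Lᵢ/10) = 10^(60.6/10) + 10^(79.2/10) + 10^(61.5/10) + 10^(71.1/10) = 9.862e+07.
Back to dB: 10·log₁₀ Σ = 79.9 dB.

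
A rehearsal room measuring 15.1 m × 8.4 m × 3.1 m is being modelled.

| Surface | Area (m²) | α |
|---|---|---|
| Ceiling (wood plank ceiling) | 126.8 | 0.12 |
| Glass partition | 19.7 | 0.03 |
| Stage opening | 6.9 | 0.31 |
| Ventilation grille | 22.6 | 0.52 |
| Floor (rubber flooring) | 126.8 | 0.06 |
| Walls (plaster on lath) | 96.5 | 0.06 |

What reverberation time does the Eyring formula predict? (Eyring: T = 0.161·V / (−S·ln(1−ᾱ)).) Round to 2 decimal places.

1.39 seconds

Total surface area S = 126.8 + 19.7 + 6.9 + 22.6 + 126.8 + 96.5 = 399.3 m².
Absorption A = 126.8×0.12 + 19.7×0.03 + 6.9×0.31 + 22.6×0.52 + 126.8×0.06 + 96.5×0.06 = 43.096 sabins.
ᾱ = 43.096 / 399.3 = 0.1079.
Eyring denominator: −S ln(1−ᾱ) = 45.591.
V = 15.1 × 8.4 × 3.1 = 393.204 m³.
RT60 = 0.161 × 393.204 / 45.591 = 1.39 s.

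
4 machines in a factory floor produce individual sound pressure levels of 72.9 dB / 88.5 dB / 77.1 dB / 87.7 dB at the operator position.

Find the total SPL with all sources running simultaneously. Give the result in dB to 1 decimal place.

Sum in the linear (power) domain: Σ 10^(Lᵢ/10) = 10^(72.9/10) + 10^(88.5/10) + 10^(77.1/10) + 10^(87.7/10) = 1.368e+09.
Combined level = 10 log₁₀(1.368e+09) = 91.4 dB.

91.4 dB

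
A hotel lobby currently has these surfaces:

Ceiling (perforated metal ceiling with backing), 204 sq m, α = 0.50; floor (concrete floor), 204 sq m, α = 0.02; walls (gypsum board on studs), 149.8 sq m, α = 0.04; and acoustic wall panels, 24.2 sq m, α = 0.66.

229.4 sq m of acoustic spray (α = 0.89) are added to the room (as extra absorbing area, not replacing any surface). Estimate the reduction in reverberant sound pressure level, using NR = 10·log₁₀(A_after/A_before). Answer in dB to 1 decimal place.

4.1 dB

Summing Sᵢαᵢ: 102.000 + 4.080 + 5.992 + 15.972 → A_before = 128.044 sabins.
Added absorption = 229.4 × 0.89 = 204.166 sabins.
New total A_after = 332.210 sabins.
Reduction = 10 log₁₀(A_after/A_before) = 10 log₁₀(2.5945) = 4.1 dB.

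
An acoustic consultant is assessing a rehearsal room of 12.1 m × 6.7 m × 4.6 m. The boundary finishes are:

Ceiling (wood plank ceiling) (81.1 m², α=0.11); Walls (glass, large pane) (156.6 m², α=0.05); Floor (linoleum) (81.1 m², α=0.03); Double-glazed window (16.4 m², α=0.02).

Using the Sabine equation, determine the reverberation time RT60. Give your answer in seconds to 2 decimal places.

3.08 s

Equivalent absorption area: A = 81.1·0.11 + 156.6·0.05 + 81.1·0.03 + 16.4·0.02 = 19.512 m².
Volume V = 12.1 × 6.7 × 4.6 = 372.922 m³.
T = 0.161 V/A = 0.161·372.922/19.512 = 3.08 s.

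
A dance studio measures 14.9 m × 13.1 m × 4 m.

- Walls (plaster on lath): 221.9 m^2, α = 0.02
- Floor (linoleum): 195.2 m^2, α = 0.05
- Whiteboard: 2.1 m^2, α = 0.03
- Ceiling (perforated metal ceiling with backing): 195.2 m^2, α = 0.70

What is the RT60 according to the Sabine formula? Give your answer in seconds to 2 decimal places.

Summing Sᵢαᵢ: 4.438 + 9.760 + 0.063 + 136.640 → A = 150.901 sabins.
Volume V = 14.9 × 13.1 × 4 = 780.76 m³.
Sabine: RT60 = 0.161 × 780.76 / 150.901 = 0.83 s.

0.83 s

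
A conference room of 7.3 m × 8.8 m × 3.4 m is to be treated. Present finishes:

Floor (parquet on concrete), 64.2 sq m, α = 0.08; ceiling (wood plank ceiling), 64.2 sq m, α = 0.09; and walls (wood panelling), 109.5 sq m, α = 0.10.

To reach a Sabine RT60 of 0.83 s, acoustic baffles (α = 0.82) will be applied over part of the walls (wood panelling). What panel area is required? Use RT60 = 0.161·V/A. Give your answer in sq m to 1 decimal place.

28.5

Total absorption A₁ = 64.2×0.08 + 64.2×0.09 + 109.5×0.10
  = 5.136 + 5.778 + 10.950 = 21.864 sq m sabins.
V = 218.416 m³. Target absorption A₂ = 0.161 × 218.416 / 0.83 = 42.367 sabins.
ΔA needed = 42.367 − 21.864 = 20.503 sabins.
Each sq m of panel replacing the walls (wood panelling) adds (0.82 − 0.10) = 0.72 sabins.
Panel area = 20.503 / 0.72 = 28.5 sq m.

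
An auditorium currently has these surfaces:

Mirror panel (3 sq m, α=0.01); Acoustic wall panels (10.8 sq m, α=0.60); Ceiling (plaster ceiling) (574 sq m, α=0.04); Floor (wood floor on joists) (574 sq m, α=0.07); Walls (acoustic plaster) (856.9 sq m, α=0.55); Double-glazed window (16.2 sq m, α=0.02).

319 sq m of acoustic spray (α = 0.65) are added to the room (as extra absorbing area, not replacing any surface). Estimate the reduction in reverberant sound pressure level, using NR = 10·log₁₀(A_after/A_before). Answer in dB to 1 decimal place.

Total absorption A_before = 3×0.01 + 10.8×0.60 + 574×0.04 + 574×0.07 + 856.9×0.55 + 16.2×0.02
  = 0.030 + 6.480 + 22.960 + 40.180 + 471.295 + 0.324 = 541.269 sq m sabins.
Added absorption = 319 × 0.65 = 207.350 sabins.
A_after = 541.269 + 207.350 = 748.619 sabins.
NR = 10·log₁₀(748.619/541.269) = 1.4 dB.

1.4 dB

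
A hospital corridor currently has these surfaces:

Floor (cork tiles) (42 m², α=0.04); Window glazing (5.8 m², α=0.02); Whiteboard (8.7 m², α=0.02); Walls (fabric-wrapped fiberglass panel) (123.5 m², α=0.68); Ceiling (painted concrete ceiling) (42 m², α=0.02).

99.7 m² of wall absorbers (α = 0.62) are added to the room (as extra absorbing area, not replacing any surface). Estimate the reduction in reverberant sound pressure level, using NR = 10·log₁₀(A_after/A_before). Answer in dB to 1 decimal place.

Summing Sᵢαᵢ: 1.680 + 0.116 + 0.174 + 83.980 + 0.840 → A_before = 86.790 sabins.
Treatment contributes 99.7·0.62 = 61.814 sabins.
New total A_after = 148.604 sabins.
Reduction = 10 log₁₀(A_after/A_before) = 10 log₁₀(1.7122) = 2.3 dB.

2.3 dB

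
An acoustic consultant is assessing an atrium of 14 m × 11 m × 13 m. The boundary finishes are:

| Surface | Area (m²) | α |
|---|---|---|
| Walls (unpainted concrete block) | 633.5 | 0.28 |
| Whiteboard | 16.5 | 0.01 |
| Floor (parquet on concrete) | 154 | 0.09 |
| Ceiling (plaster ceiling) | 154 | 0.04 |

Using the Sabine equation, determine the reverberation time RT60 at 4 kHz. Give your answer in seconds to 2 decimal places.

Total absorption A = 633.5·0.28 + 16.5·0.01 + 154·0.09 + 154·0.04
  = 177.380 + 0.165 + 13.860 + 6.160 = 197.565 m² sabins.
V = 14·11·13 = 2002 m³.
RT60 = 0.161 · V / A = 0.161 × 2002 / 197.565 = 1.63 s.

1.63 seconds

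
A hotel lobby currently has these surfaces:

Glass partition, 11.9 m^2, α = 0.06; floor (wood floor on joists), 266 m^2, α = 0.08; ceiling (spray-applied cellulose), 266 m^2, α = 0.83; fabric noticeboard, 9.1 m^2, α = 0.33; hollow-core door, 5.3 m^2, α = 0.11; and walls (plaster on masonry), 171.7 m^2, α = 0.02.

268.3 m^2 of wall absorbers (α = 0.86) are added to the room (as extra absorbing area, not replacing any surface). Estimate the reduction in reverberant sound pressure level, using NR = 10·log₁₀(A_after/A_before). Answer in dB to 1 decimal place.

2.8 dB

Equivalent absorption area: A_before = 11.9×0.06 + 266×0.08 + 266×0.83 + 9.1×0.33 + 5.3×0.11 + 171.7×0.02 = 249.794 m^2.
Treatment contributes 268.3·0.86 = 230.738 sabins.
A_after = 249.794 + 230.738 = 480.532 sabins.
Reduction = 10 log₁₀(A_after/A_before) = 10 log₁₀(1.9237) = 2.8 dB.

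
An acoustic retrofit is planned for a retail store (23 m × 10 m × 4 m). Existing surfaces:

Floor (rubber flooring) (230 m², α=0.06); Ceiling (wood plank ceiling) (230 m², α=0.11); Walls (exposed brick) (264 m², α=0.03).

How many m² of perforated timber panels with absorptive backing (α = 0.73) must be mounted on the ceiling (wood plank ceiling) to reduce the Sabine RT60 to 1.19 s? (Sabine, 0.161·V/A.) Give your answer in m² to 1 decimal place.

124.9

Summing Sᵢαᵢ: 13.800 + 25.300 + 7.920 → A₁ = 47.020 sabins.
V = 920 m³. Target absorption A₂ = 0.161 × 920 / 1.19 = 124.471 sabins.
Absorption to add: 124.471 − 47.020 = 77.451 sabins.
Net gain per m²: Δα = 0.73 − 0.11 = 0.62.
Area = ΔA/Δα = 77.451/0.62 = 124.9 m².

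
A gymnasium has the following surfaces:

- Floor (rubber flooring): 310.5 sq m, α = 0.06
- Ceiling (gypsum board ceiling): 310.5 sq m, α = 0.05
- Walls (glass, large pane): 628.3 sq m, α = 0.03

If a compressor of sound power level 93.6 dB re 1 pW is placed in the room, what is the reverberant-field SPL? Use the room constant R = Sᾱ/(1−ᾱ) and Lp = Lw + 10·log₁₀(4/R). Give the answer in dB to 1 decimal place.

82.2 dB

A = 53.004 sabins; S = 1249.3 sq m.
ᾱ = 53.004/1249.3 = 0.0424; R = Sᾱ/(1−ᾱ) = 53.004/(1−0.0424) = 55.351 sq m.
Lp = Lw + 10 log₁₀(4/R) = 93.6 -11.41 = 82.2 dB.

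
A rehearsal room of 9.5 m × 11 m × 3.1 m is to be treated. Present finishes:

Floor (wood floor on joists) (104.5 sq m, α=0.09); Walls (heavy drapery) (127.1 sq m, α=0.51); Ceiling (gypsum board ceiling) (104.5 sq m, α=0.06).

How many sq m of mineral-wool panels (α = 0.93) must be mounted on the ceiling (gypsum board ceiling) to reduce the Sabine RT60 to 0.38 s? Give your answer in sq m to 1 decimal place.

Summing Sᵢαᵢ: 9.405 + 64.821 + 6.270 → A₁ = 80.496 sabins.
V = 323.95 m³. Target absorption A₂ = 0.161 × 323.95 / 0.38 = 137.252 sabins.
Absorption to add: 137.252 − 80.496 = 56.757 sabins.
Net gain per sq m: Δα = 0.93 − 0.06 = 0.87.
Panel area = 56.757 / 0.87 = 65.2 sq m.

65.2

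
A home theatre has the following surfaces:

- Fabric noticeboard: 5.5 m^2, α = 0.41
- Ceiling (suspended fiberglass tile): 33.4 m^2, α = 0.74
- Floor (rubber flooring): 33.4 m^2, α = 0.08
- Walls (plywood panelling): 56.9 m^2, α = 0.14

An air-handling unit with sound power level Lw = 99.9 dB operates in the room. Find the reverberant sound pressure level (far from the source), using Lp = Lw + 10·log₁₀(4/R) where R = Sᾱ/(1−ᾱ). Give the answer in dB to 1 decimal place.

88.7 dB

Σ(Sᵢαᵢ) = 5.5×0.41 + 33.4×0.74 + 33.4×0.08 + 56.9×0.14 = 37.609; total area S = 129.2 m^2.
ᾱ = 37.609/129.2 = 0.2911; R = Sᾱ/(1−ᾱ) = 37.609/(1−0.2911) = 53.053 m^2.
Lp = 99.9 + 10·log₁₀(4/53.053) = 99.9 + (-11.23) = 88.7 dB.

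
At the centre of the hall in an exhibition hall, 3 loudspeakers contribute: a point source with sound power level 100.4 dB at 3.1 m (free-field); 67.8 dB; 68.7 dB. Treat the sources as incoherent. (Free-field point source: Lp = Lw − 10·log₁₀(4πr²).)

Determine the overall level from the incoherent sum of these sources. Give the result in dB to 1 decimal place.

Source at 3.1 m: Lp = 100.4 − 10·log₁₀(4π·3.1²) = 100.4 − 10·log₁₀(120.763) = 79.6 dB.
Sum in the linear (power) domain: Σ 10^(Lᵢ/10) = 10^(79.6/10) + 10^(67.8/10) + 10^(68.7/10) = 1.046e+08.
L_total = 10·log₁₀(1.046e+08) = 80.2 dB.

80.2 dB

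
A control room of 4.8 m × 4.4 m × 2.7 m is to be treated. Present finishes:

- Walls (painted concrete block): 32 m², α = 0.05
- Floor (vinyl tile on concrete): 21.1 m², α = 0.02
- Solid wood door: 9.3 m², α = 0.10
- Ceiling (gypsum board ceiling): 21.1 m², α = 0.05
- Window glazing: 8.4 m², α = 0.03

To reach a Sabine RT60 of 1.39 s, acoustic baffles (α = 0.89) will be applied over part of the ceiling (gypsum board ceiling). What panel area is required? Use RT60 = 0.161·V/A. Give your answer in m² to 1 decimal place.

2.8

A₁ = Σ Sᵢαᵢ = 32*0.05 + 21.1*0.02 + 9.3*0.10 + 21.1*0.05 + 8.4*0.03 = 4.259 sabins.
Required A₂ = 0.161·57.024/1.39 = 6.605 sabins.
Absorption to add: 6.605 − 4.259 = 2.346 sabins.
Net gain per m²: Δα = 0.89 − 0.05 = 0.84.
Panel area = 2.346 / 0.84 = 2.8 m².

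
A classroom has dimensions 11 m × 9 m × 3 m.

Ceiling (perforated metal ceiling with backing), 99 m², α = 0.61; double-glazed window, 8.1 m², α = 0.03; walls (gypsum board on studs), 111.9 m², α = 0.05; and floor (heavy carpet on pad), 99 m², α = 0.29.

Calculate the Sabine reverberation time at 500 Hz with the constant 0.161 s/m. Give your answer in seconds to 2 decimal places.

0.50 seconds

A = Σ Sᵢαᵢ = 99·0.61 + 8.1·0.03 + 111.9·0.05 + 99·0.29 = 94.938 sabins.
Room volume: 297 m³.
Sabine: RT60 = 0.161 × 297 / 94.938 = 0.50 s.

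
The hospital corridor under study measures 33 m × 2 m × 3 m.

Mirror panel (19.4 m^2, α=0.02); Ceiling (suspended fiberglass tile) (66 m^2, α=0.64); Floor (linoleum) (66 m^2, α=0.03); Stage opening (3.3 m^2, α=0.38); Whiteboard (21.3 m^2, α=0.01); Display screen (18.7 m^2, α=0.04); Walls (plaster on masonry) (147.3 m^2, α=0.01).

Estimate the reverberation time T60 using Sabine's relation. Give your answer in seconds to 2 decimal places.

Summing Sᵢαᵢ: 0.388 + 42.240 + 1.980 + 1.254 + 0.213 + 0.748 + 1.473 → A = 48.296 sabins.
Room volume: 198 m³.
Sabine: RT60 = 0.161 × 198 / 48.296 = 0.66 s.

0.66 sec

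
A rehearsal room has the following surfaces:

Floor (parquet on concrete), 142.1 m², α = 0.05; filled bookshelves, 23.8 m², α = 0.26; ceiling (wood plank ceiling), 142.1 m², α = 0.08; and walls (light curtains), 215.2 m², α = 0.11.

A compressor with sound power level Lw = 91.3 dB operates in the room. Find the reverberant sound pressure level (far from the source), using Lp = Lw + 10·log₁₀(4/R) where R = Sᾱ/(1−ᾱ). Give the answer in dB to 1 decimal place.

Σ(Sᵢαᵢ) = 142.1·0.05 + 23.8·0.26 + 142.1·0.08 + 215.2·0.11 = 48.333; total area S = 523.2 m².
ᾱ = 48.333/523.2 = 0.0924; R = Sᾱ/(1−ᾱ) = 48.333/(1−0.0924) = 53.254 m².
Lp = 91.3 + 10·log₁₀(4/53.254) = 91.3 + (-11.24) = 80.1 dB.

80.1 dB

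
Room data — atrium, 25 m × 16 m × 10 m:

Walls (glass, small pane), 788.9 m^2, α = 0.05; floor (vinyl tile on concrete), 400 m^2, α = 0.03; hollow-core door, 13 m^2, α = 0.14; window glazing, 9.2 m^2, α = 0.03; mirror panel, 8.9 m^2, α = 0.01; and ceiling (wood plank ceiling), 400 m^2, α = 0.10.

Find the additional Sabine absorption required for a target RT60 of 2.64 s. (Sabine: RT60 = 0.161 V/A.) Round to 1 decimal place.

150.3 sabins

A₁ = Σ Sᵢαᵢ = 788.9×0.05 + 400×0.03 + 13×0.14 + 9.2×0.03 + 8.9×0.01 + 400×0.10 = 93.630 sabins.
Target A₂ = 0.161·4000/2.64 = 243.939 sabins (V = 4000 m³).
Shortfall: 243.939 − 93.630 = 150.3 sabins.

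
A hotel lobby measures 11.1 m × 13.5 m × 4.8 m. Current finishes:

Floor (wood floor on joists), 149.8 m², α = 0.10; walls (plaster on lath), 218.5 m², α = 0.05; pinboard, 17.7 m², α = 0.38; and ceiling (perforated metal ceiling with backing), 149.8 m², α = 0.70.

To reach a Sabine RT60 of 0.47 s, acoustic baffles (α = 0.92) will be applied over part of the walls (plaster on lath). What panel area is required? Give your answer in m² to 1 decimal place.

A₁ = Σ Sᵢαᵢ = 149.8*0.10 + 218.5*0.05 + 17.7*0.38 + 149.8*0.70 = 137.491 sabins.
Required A₂ = 0.161·719.28/0.47 = 246.392 sabins.
ΔA needed = 246.392 − 137.491 = 108.901 sabins.
Each m² of panel replacing the walls (plaster on lath) adds (0.92 − 0.05) = 0.87 sabins.
Panel area = 108.901 / 0.87 = 125.2 m².

125.2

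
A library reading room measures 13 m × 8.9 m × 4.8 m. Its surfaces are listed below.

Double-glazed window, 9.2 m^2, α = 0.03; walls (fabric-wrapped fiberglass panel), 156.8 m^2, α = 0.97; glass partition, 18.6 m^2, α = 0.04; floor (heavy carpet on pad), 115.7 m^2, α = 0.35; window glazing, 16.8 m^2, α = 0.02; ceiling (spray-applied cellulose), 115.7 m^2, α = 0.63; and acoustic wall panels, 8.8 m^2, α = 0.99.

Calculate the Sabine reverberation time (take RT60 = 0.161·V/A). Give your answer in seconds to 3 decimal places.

0.324 sec

Summing Sᵢαᵢ: 0.276 + 152.096 + 0.744 + 40.495 + 0.336 + 72.891 + 8.712 → A = 275.550 sabins.
Volume V = 13 × 8.9 × 4.8 = 555.36 m³.
Sabine: RT60 = 0.161 × 555.36 / 275.550 = 0.324 s.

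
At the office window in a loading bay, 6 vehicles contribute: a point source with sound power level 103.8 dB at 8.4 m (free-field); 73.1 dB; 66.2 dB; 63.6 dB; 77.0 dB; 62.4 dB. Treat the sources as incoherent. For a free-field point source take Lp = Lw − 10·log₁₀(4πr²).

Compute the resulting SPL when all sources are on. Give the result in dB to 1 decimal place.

80.2 dB

Source at 8.4 m: Lp = 103.8 − 10·log₁₀(4π·8.4²) = 103.8 − 10·log₁₀(886.683) = 74.3 dB.
Sum in the linear (power) domain: Σ 10^(Lᵢ/10) = 10^(74.3/10) + 10^(73.1/10) + 10^(66.2/10) + 10^(63.6/10) + 10^(77.0/10) + 10^(62.4/10) = 1.056e+08.
Back to dB: 10·log₁₀ Σ = 80.2 dB.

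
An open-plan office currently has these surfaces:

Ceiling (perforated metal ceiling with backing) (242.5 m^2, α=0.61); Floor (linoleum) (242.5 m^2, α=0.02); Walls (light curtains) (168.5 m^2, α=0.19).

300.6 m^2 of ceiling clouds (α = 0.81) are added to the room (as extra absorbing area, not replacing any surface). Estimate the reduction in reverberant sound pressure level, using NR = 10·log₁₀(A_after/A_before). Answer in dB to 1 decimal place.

3.7 dB

Equivalent absorption area: A_before = 242.5*0.61 + 242.5*0.02 + 168.5*0.19 = 184.790 m^2.
Added absorption = 300.6 × 0.81 = 243.486 sabins.
A_after = 184.790 + 243.486 = 428.276 sabins.
NR = 10·log₁₀(428.276/184.790) = 3.7 dB.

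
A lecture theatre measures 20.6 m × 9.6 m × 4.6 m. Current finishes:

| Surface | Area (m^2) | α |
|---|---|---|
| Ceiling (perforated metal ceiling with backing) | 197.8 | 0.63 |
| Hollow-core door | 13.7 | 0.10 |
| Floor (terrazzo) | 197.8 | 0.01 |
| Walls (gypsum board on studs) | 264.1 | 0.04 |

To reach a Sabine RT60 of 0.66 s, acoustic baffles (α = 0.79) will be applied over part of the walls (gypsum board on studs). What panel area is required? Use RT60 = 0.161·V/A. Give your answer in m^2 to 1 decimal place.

111.2

Summing Sᵢαᵢ: 124.614 + 1.370 + 1.978 + 10.564 → A₁ = 138.526 sabins.
V = 909.696 m³. Target absorption A₂ = 0.161 × 909.696 / 0.66 = 221.911 sabins.
Absorption to add: 221.911 − 138.526 = 83.385 sabins.
Each m^2 of panel replacing the walls (gypsum board on studs) adds (0.79 − 0.04) = 0.75 sabins.
Area = ΔA/Δα = 83.385/0.75 = 111.2 m^2.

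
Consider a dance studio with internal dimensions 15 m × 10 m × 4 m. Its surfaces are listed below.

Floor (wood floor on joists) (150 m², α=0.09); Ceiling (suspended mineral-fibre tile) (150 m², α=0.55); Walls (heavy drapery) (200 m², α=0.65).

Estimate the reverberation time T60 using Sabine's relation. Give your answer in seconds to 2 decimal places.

A = Σ Sᵢαᵢ = 150×0.09 + 150×0.55 + 200×0.65 = 226.000 sabins.
Room volume: 600 m³.
T = 0.161 V/A = 0.161·600/226.000 = 0.43 s.

0.43 s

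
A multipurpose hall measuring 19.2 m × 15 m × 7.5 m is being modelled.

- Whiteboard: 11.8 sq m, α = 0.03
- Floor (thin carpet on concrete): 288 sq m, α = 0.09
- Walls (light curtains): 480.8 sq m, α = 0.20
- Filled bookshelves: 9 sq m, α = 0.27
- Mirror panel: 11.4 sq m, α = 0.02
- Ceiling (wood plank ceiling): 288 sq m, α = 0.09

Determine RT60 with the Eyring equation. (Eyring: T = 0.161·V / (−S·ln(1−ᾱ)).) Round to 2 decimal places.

S = Σ Sᵢ = 1089.0 sq m.
Σ(Sᵢαᵢ) = 11.8×0.03 + 288×0.09 + 480.8×0.20 + 9×0.27 + 11.4×0.02 + 288×0.09 = 151.012.
Mean coefficient ᾱ = A/S = 0.1387.
−S·ln(1−ᾱ) = −1089.0 × ln(1 − 0.1387) = 162.601.
V = 19.2 × 15 × 7.5 = 2160 m³.
RT60 = 0.161 × 2160 / 162.601 = 2.14 s.

2.14 seconds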